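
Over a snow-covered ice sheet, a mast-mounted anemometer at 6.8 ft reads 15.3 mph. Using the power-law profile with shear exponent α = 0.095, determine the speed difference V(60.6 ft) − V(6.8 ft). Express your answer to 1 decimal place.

Power law: V₂ = V₁ · (z₂/z₁)^α = 15.3 × (8.9118)^0.095 = 18.8338 mph
ΔV = 18.8338 − 15.3 = 3.5338 mph

3.5 mph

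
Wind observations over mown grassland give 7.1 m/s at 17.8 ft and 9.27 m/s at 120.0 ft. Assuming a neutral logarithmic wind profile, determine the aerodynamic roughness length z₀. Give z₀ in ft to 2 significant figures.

Log law: V(z) ∝ ln(z/z₀). With r = V₁/V₂ = 7.1/9.27 = 0.76591,
r · ln(z₂/z₀) = ln(z₁/z₀) ⇒ ln z₀ = (ln z₁ − r·ln z₂)/(1 − r)
ln z₀ = (2.87920 − 0.76591×4.78749) / 0.23409 = -3.3645
z₀ = exp(-3.3645) = 0.03458 ft

z₀ ≈ 0.035 ft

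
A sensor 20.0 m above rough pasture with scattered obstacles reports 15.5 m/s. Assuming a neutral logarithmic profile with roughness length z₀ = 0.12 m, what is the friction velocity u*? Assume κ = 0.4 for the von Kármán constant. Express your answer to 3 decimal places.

u* ≈ 1.212 m/s

Log law: V(z) = (u*/κ) · ln(z/z₀) ⇒ u* = κ · V / ln(z/z₀)
u* = 0.4 × 15.5 / ln(20.0/0.12) = 0.4 × 15.5 / 5.1160
   = 6.2000 / 5.1160 = 1.2119 m/s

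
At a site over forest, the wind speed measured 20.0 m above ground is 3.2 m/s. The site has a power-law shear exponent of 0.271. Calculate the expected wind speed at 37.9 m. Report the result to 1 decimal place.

Power-law profile: V₂ = V₁ · (z₂/z₁)^α
V₂ = 3.2 × (37.9/20.0)^0.271 = 3.2 × (1.8950)^0.271
    = 3.2 × 1.1891 = 3.8052 m/s

3.8 m/s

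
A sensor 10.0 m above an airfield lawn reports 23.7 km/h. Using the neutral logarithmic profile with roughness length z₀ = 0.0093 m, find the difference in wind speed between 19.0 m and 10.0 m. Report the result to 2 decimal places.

Log law: V₂ = V₁ · ln(z₂/z₀)/ln(z₁/z₀) = 23.7 × 7.6222/6.9803 = 25.8793 km/h
ΔV = 25.8793 − 23.7 = 2.1793 km/h

2.18 km/h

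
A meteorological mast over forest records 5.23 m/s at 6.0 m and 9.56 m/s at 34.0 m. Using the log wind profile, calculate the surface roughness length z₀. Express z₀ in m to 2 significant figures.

Log law: V(z) ∝ ln(z/z₀). With r = V₁/V₂ = 5.23/9.56 = 0.54707,
r · ln(z₂/z₀) = ln(z₁/z₀) ⇒ ln z₀ = (ln z₁ − r·ln z₂)/(1 − r)
ln z₀ = (1.79176 − 0.54707×3.52636) / 0.45293 = -0.3034
z₀ = exp(-0.3034) = 0.7383 m

z₀ ≈ 0.74 m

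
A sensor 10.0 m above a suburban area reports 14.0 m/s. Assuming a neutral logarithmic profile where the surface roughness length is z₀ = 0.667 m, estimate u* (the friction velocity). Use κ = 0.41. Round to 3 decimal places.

Log law: V(z) = (u*/κ) · ln(z/z₀) ⇒ u* = κ · V / ln(z/z₀)
u* = 0.41 × 14.0 / ln(10.0/0.667) = 0.41 × 14.0 / 2.7076
   = 5.7400 / 2.7076 = 2.1200 m/s

u* ≈ 2.120 m/s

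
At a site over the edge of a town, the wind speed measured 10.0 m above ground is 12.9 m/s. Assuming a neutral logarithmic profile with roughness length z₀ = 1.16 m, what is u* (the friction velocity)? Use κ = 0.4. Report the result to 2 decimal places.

u* ≈ 2.40 m/s

Log law: V(z) = (u*/κ) · ln(z/z₀) ⇒ u* = κ · V / ln(z/z₀)
u* = 0.4 × 12.9 / ln(10.0/1.16) = 0.4 × 12.9 / 2.1542
   = 5.1600 / 2.1542 = 2.3954 m/s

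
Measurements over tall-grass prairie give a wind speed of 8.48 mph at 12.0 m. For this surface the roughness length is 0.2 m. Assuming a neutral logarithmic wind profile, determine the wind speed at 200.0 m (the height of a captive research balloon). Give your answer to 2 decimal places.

14.31 mph

Log law: V(z) ∝ ln(z/z₀), so V₂/V₁ = ln(z₂/z₀) / ln(z₁/z₀).
ln(200.0/0.2) = 6.9078, ln(12.0/0.2) = 4.0943
V₂ = 8.48 × 6.9078/4.0943 = 8.48 × 1.6871 = 14.3070 mph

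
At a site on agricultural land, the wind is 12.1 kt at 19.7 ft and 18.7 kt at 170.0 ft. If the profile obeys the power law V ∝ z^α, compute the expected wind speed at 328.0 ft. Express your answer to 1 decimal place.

First find α: α = ln(V₂/V₁)/ln(z₂/z₁) = ln(18.7/12.1)/ln(170.0/19.7) = 0.43532/2.15518 = 0.2020
Extrapolate from 170.0 ft to 328.0 ft: V₃ = 18.7 × (328.0/170.0)^0.2020 = 18.7 × 1.1420 = 21.3547 kt

21.4 kt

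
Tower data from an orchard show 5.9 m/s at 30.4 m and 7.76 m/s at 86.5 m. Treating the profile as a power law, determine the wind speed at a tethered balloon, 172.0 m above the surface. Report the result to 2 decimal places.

First find α: α = ln(V₂/V₁)/ln(z₂/z₁) = ln(7.76/5.9)/ln(86.5/30.4) = 0.27403/1.04570 = 0.2621
Extrapolate from 86.5 m to 172.0 m: V₃ = 7.76 × (172.0/86.5)^0.2621 = 7.76 × 1.1974 = 9.2915 m/s

9.29 m/s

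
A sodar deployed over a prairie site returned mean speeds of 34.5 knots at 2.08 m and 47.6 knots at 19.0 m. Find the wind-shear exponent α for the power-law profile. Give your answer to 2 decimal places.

α ≈ 0.15

Power law: V₂/V₁ = (z₂/z₁)^α ⇒ α = ln(V₂/V₁) / ln(z₂/z₁)
α = ln(47.6/34.5) / ln(19.0/2.08) = ln(1.3797) / ln(9.1346)
  = 0.32187 / 2.21207 = 0.14551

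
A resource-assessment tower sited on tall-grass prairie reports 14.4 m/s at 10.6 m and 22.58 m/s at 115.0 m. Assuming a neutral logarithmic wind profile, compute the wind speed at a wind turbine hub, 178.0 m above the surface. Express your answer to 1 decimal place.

Log law: V ∝ ln(z/z₀). From the pair, with r = V₁/V₂ = 0.63773,
ln z₀ = (ln z₁ − r·ln z₂)/(1 − r) = (2.3609 − 0.63773×4.7449)/0.36227 = -1.8361 → z₀ = 0.1594 m
V₃ = V₁ · ln(z₃/z₀)/ln(z₁/z₀) = 14.4 × 7.0178/4.1969 = 24.0789 m/s

24.1 m/s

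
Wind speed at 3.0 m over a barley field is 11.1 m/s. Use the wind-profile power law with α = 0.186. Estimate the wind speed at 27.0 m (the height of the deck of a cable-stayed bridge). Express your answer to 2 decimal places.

Power-law profile: V₂ = V₁ · (z₂/z₁)^α
V₂ = 11.1 × (27.0/3.0)^0.186 = 11.1 × (9.0000)^0.186
    = 11.1 × 1.5048 = 16.7037 m/s

16.70 m/s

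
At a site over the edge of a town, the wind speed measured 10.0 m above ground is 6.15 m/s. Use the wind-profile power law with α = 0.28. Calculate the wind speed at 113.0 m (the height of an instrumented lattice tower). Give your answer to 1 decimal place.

12.1 m/s

Power-law profile: V₂ = V₁ · (z₂/z₁)^α
V₂ = 6.15 × (113.0/10.0)^0.28 = 6.15 × (11.3000)^0.28
    = 6.15 × 1.9718 = 12.1265 m/s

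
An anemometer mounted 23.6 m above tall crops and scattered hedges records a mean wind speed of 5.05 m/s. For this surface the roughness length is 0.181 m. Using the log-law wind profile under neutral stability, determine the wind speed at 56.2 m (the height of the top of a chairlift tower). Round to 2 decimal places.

Log law: V(z) ∝ ln(z/z₀), so V₂/V₁ = ln(z₂/z₀) / ln(z₁/z₀).
ln(56.2/0.181) = 5.7382, ln(23.6/0.181) = 4.8705
V₂ = 5.05 × 5.7382/4.8705 = 5.05 × 1.1781 = 5.9496 m/s

5.95 m/s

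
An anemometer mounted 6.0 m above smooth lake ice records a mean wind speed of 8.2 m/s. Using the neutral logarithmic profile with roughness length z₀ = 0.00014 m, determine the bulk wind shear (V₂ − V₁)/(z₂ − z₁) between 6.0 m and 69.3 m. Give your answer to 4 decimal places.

0.0297 m/s/m

Log law: V₂ = V₁ · ln(z₂/z₀)/ln(z₁/z₀) = 8.2 × 13.1123/10.6656 = 10.0811 m/s
ΔV/Δz = (10.0811 − 8.2)/(69.3 − 6.0) = 1.8811/63.3000 = 0.02972 m/s/m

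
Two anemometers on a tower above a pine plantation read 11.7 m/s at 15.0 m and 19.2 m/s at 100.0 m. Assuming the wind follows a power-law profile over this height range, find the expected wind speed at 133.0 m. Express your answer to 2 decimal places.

20.68 m/s

First find α: α = ln(V₂/V₁)/ln(z₂/z₁) = ln(19.2/11.7)/ln(100.0/15.0) = 0.49532/1.89712 = 0.2611
Extrapolate from 100.0 m to 133.0 m: V₃ = 19.2 × (133.0/100.0)^0.2611 = 19.2 × 1.0773 = 20.6842 m/s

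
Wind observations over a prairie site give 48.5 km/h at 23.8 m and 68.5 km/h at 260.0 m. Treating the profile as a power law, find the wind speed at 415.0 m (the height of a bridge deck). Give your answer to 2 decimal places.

73.29 km/h

First find α: α = ln(V₂/V₁)/ln(z₂/z₁) = ln(68.5/48.5)/ln(260.0/23.8) = 0.34527/2.39100 = 0.1444
Extrapolate from 260.0 m to 415.0 m: V₃ = 68.5 × (415.0/260.0)^0.1444 = 68.5 × 1.0699 = 73.2851 km/h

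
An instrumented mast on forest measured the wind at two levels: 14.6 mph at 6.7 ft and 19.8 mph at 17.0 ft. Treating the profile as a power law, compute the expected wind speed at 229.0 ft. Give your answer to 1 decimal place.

First find α: α = ln(V₂/V₁)/ln(z₂/z₁) = ln(19.8/14.6)/ln(17.0/6.7) = 0.30466/0.93111 = 0.3272
Extrapolate from 17.0 ft to 229.0 ft: V₃ = 19.8 × (229.0/17.0)^0.3272 = 19.8 × 2.3417 = 46.3664 mph

46.4 mph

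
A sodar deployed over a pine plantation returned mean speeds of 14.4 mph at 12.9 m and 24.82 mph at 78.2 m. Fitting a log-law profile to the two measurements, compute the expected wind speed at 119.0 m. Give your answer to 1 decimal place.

27.2 mph

Log law: V ∝ ln(z/z₀). From the pair, with r = V₁/V₂ = 0.58018,
ln z₀ = (ln z₁ − r·ln z₂)/(1 − r) = (2.5572 − 0.58018×4.3593)/0.41982 = 0.0669 → z₀ = 1.069 m
V₃ = V₁ · ln(z₃/z₀)/ln(z₁/z₀) = 14.4 × 4.7122/2.4903 = 27.2477 mph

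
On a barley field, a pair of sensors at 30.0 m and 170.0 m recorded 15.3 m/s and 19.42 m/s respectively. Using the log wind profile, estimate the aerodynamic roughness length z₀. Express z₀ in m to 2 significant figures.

Log law: V(z) ∝ ln(z/z₀). With r = V₁/V₂ = 15.3/19.42 = 0.78785,
r · ln(z₂/z₀) = ln(z₁/z₀) ⇒ ln z₀ = (ln z₁ − r·ln z₂)/(1 − r)
ln z₀ = (3.40120 − 0.78785×5.13580) / 0.21215 = -3.0404
z₀ = exp(-3.0404) = 0.04782 m

z₀ ≈ 0.048 m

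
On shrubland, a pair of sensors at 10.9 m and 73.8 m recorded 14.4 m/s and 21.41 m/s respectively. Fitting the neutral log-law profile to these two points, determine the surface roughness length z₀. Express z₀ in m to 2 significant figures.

Log law: V(z) ∝ ln(z/z₀). With r = V₁/V₂ = 14.4/21.41 = 0.67258,
r · ln(z₂/z₀) = ln(z₁/z₀) ⇒ ln z₀ = (ln z₁ − r·ln z₂)/(1 − r)
ln z₀ = (2.38876 − 0.67258×4.30136) / 0.32742 = -1.5401
z₀ = exp(-1.5401) = 0.2144 m

z₀ ≈ 0.21 m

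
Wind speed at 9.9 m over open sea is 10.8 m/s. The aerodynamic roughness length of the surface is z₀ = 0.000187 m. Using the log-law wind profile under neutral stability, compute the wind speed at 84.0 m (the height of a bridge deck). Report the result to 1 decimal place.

Log law: V(z) ∝ ln(z/z₀), so V₂/V₁ = ln(z₂/z₀) / ln(z₁/z₀).
ln(84.0/0.000187) = 13.0152, ln(9.9/0.000187) = 10.8769
V₂ = 10.8 × 13.0152/10.8769 = 10.8 × 1.1966 = 12.9232 m/s

12.9 m/s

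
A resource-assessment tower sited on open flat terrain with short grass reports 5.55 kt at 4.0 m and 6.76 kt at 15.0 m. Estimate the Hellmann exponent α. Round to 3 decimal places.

α ≈ 0.149

Power law: V₂/V₁ = (z₂/z₁)^α ⇒ α = ln(V₂/V₁) / ln(z₂/z₁)
α = ln(6.76/5.55) / ln(15.0/4.0) = ln(1.2180) / ln(3.7500)
  = 0.19722 / 1.32176 = 0.14921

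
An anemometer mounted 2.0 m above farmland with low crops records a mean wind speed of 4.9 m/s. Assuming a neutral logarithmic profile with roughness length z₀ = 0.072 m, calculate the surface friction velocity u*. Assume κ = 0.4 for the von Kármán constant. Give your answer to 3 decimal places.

u* ≈ 0.590 m/s

Log law: V(z) = (u*/κ) · ln(z/z₀) ⇒ u* = κ · V / ln(z/z₀)
u* = 0.4 × 4.9 / ln(2.0/0.072) = 0.4 × 4.9 / 3.3242
   = 1.9600 / 3.3242 = 0.5896 m/s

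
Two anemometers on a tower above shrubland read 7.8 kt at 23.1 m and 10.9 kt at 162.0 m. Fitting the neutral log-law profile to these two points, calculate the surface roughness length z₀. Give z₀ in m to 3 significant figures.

z₀ ≈ 0.172 m

Log law: V(z) ∝ ln(z/z₀). With r = V₁/V₂ = 7.8/10.9 = 0.71560,
r · ln(z₂/z₀) = ln(z₁/z₀) ⇒ ln z₀ = (ln z₁ − r·ln z₂)/(1 − r)
ln z₀ = (3.13983 − 0.71560×5.08760) / 0.28440 = -1.7610
z₀ = exp(-1.7610) = 0.1719 m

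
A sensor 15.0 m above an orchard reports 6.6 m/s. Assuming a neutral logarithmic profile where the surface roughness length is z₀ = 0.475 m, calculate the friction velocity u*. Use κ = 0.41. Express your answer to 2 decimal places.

Log law: V(z) = (u*/κ) · ln(z/z₀) ⇒ u* = κ · V / ln(z/z₀)
u* = 0.41 × 6.6 / ln(15.0/0.475) = 0.41 × 6.6 / 3.4525
   = 2.7060 / 3.4525 = 0.7838 m/s

u* ≈ 0.78 m/s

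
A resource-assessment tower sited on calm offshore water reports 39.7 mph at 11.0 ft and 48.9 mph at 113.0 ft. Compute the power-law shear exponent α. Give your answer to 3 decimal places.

Power law: V₂/V₁ = (z₂/z₁)^α ⇒ α = ln(V₂/V₁) / ln(z₂/z₁)
α = ln(48.9/39.7) / ln(113.0/11.0) = ln(1.2317) / ln(10.2727)
  = 0.20843 / 2.32949 = 0.08947

α ≈ 0.089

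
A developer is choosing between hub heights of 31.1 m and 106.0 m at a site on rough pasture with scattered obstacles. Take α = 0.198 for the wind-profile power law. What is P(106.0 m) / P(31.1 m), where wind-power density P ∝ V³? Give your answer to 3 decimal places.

Speed ratio: V_B/V_A = (z_B/z_A)^α = (106.0/31.1)^0.198 = (3.4084)^0.198 = 1.27481
Power-density ratio: P_B/P_A = (V_B/V_A)³ = (1.27481)³ = 2.07172

2.072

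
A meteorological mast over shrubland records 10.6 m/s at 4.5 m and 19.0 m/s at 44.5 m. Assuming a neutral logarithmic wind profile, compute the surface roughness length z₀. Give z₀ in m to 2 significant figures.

z₀ ≈ 0.25 m

Log law: V(z) ∝ ln(z/z₀). With r = V₁/V₂ = 10.6/19.0 = 0.55789,
r · ln(z₂/z₀) = ln(z₁/z₀) ⇒ ln z₀ = (ln z₁ − r·ln z₂)/(1 − r)
ln z₀ = (1.50408 − 0.55789×3.79549) / 0.44211 = -1.3875
z₀ = exp(-1.3875) = 0.2497 m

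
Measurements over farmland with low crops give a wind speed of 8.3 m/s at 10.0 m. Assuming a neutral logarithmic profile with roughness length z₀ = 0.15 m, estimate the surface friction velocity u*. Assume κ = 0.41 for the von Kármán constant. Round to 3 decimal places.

u* ≈ 0.810 m/s

Log law: V(z) = (u*/κ) · ln(z/z₀) ⇒ u* = κ · V / ln(z/z₀)
u* = 0.41 × 8.3 / ln(10.0/0.15) = 0.41 × 8.3 / 4.1997
   = 3.4030 / 4.1997 = 0.8103 m/s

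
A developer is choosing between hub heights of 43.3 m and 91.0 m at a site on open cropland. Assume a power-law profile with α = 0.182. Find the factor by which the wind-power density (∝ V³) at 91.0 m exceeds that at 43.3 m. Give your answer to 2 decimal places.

Speed ratio: V_B/V_A = (z_B/z_A)^α = (91.0/43.3)^0.182 = (2.1016)^0.182 = 1.14473
Power-density ratio: P_B/P_A = (V_B/V_A)³ = (1.14473)³ = 1.50008

1.50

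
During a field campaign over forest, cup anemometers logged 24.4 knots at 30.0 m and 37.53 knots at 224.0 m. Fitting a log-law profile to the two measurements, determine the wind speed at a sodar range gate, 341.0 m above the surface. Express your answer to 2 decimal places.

Log law: V ∝ ln(z/z₀). From the pair, with r = V₁/V₂ = 0.65015,
ln z₀ = (ln z₁ − r·ln z₂)/(1 − r) = (3.4012 − 0.65015×5.4116)/0.34985 = -0.3349 → z₀ = 0.7154 m
V₃ = V₁ · ln(z₃/z₀)/ln(z₁/z₀) = 24.4 × 6.1668/3.7361 = 40.2745 knots

40.27 knots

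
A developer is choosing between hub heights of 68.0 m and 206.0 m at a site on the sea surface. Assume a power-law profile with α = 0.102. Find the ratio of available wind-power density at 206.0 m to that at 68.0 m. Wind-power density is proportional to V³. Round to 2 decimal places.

1.40

Speed ratio: V_B/V_A = (z_B/z_A)^α = (206.0/68.0)^0.102 = (3.0294)^0.102 = 1.11969
Power-density ratio: P_B/P_A = (V_B/V_A)³ = (1.11969)³ = 1.40377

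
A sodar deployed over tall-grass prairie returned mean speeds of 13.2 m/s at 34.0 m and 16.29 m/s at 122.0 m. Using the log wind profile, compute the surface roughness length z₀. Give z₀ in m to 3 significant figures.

z₀ ≈ 0.145 m

Log law: V(z) ∝ ln(z/z₀). With r = V₁/V₂ = 13.2/16.29 = 0.81031,
r · ln(z₂/z₀) = ln(z₁/z₀) ⇒ ln z₀ = (ln z₁ − r·ln z₂)/(1 − r)
ln z₀ = (3.52636 − 0.81031×4.80402) / 0.18969 = -1.9316
z₀ = exp(-1.9316) = 0.1449 m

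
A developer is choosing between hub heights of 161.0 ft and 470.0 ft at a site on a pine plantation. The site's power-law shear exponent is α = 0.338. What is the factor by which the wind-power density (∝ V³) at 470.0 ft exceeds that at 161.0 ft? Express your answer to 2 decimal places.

2.96

Speed ratio: V_B/V_A = (z_B/z_A)^α = (470.0/161.0)^0.338 = (2.9193)^0.338 = 1.43636
Power-density ratio: P_B/P_A = (V_B/V_A)³ = (1.43636)³ = 2.96337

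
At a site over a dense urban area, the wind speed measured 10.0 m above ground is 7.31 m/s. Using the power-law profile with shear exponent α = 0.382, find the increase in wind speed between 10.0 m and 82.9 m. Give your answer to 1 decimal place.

9.1 m/s

Power law: V₂ = V₁ · (z₂/z₁)^α = 7.31 × (8.2900)^0.382 = 16.3985 m/s
ΔV = 16.3985 − 7.31 = 9.0885 m/s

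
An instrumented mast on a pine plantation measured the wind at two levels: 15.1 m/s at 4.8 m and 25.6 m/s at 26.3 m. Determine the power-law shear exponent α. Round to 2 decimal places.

Power law: V₂/V₁ = (z₂/z₁)^α ⇒ α = ln(V₂/V₁) / ln(z₂/z₁)
α = ln(25.6/15.1) / ln(26.3/4.8) = ln(1.6954) / ln(5.4792)
  = 0.52790 / 1.70095 = 0.31035

α ≈ 0.31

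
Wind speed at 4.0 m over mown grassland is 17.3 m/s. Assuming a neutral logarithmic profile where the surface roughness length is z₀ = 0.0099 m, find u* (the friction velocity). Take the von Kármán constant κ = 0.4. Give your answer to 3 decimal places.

u* ≈ 1.153 m/s

Log law: V(z) = (u*/κ) · ln(z/z₀) ⇒ u* = κ · V / ln(z/z₀)
u* = 0.4 × 17.3 / ln(4.0/0.0099) = 0.4 × 17.3 / 6.0015
   = 6.9200 / 6.0015 = 1.1530 m/s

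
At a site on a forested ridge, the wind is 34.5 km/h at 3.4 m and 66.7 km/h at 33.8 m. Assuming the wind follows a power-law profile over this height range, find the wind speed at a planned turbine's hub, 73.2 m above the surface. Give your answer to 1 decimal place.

First find α: α = ln(V₂/V₁)/ln(z₂/z₁) = ln(66.7/34.5)/ln(33.8/3.4) = 0.65925/2.29669 = 0.2870
Extrapolate from 33.8 m to 73.2 m: V₃ = 66.7 × (73.2/33.8)^0.2870 = 66.7 × 1.2483 = 83.2637 km/h

83.3 km/h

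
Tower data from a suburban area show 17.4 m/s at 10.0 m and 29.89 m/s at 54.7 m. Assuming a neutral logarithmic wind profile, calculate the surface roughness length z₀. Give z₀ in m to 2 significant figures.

z₀ ≈ 0.94 m

Log law: V(z) ∝ ln(z/z₀). With r = V₁/V₂ = 17.4/29.89 = 0.58213,
r · ln(z₂/z₀) = ln(z₁/z₀) ⇒ ln z₀ = (ln z₁ − r·ln z₂)/(1 − r)
ln z₀ = (2.30259 − 0.58213×4.00186) / 0.41787 = -0.0647
z₀ = exp(-0.0647) = 0.9373 m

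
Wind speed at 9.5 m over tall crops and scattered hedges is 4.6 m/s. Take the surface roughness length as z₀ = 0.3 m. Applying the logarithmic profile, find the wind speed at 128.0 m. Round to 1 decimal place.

8.1 m/s

Log law: V(z) ∝ ln(z/z₀), so V₂/V₁ = ln(z₂/z₀) / ln(z₁/z₀).
ln(128.0/0.3) = 6.0560, ln(9.5/0.3) = 3.4553
V₂ = 4.6 × 6.0560/3.4553 = 4.6 × 1.7527 = 8.0624 m/s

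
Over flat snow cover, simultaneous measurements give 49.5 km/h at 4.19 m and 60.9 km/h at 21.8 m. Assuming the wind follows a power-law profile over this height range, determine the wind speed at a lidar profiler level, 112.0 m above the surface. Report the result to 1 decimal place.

First find α: α = ln(V₂/V₁)/ln(z₂/z₁) = ln(60.9/49.5)/ln(21.8/4.19) = 0.20726/1.64921 = 0.1257
Extrapolate from 21.8 m to 112.0 m: V₃ = 60.9 × (112.0/21.8)^0.1257 = 60.9 × 1.2284 = 74.8067 km/h

74.8 km/h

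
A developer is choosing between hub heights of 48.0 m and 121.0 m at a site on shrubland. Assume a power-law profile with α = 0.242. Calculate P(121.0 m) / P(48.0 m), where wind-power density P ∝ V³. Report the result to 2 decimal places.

1.96

Speed ratio: V_B/V_A = (z_B/z_A)^α = (121.0/48.0)^0.242 = (2.5208)^0.242 = 1.25076
Power-density ratio: P_B/P_A = (V_B/V_A)³ = (1.25076)³ = 1.95669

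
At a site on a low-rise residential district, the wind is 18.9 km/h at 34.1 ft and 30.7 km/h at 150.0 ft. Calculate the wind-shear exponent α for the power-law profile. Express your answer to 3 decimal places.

α ≈ 0.327

Power law: V₂/V₁ = (z₂/z₁)^α ⇒ α = ln(V₂/V₁) / ln(z₂/z₁)
α = ln(30.7/18.9) / ln(150.0/34.1) = ln(1.6243) / ln(4.3988)
  = 0.48510 / 1.48134 = 0.32747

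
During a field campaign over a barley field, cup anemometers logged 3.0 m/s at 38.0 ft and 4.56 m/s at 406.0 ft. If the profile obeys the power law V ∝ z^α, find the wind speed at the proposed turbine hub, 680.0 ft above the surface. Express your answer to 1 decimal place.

First find α: α = ln(V₂/V₁)/ln(z₂/z₁) = ln(4.56/3.0)/ln(406.0/38.0) = 0.41871/2.36877 = 0.1768
Extrapolate from 406.0 ft to 680.0 ft: V₃ = 4.56 × (680.0/406.0)^0.1768 = 4.56 × 1.0954 = 4.9952 m/s

5.0 m/s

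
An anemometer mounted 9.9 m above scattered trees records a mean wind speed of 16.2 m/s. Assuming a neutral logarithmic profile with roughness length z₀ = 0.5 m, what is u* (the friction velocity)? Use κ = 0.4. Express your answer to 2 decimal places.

Log law: V(z) = (u*/κ) · ln(z/z₀) ⇒ u* = κ · V / ln(z/z₀)
u* = 0.4 × 16.2 / ln(9.9/0.5) = 0.4 × 16.2 / 2.9857
   = 6.4800 / 2.9857 = 2.1704 m/s

u* ≈ 2.17 m/s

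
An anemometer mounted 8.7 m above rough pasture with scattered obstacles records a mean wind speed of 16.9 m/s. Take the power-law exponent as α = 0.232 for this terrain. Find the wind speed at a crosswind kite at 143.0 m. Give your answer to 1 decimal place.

32.4 m/s

Power-law profile: V₂ = V₁ · (z₂/z₁)^α
V₂ = 16.9 × (143.0/8.7)^0.232 = 16.9 × (16.4368)^0.232
    = 16.9 × 1.9146 = 32.3561 m/s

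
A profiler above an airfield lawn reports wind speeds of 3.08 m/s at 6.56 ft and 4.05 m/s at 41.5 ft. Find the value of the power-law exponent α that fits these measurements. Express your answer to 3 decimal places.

Power law: V₂/V₁ = (z₂/z₁)^α ⇒ α = ln(V₂/V₁) / ln(z₂/z₁)
α = ln(4.05/3.08) / ln(41.5/6.56) = ln(1.3149) / ln(6.3262)
  = 0.27379 / 1.84470 = 0.14842

α ≈ 0.148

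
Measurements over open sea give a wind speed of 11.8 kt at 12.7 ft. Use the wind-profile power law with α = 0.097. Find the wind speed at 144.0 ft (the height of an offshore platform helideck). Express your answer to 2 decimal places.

Power-law profile: V₂ = V₁ · (z₂/z₁)^α
V₂ = 11.8 × (144.0/12.7)^0.097 = 11.8 × (11.3386)^0.097
    = 11.8 × 1.2656 = 14.9339 kt

14.93 kt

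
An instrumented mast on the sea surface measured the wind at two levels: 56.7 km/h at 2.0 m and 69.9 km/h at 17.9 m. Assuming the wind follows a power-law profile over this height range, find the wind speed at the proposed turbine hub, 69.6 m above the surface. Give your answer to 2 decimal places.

First find α: α = ln(V₂/V₁)/ln(z₂/z₁) = ln(69.9/56.7)/ln(17.9/2.0) = 0.20929/2.19165 = 0.0955
Extrapolate from 17.9 m to 69.6 m: V₃ = 69.9 × (69.6/17.9)^0.0955 = 69.9 × 1.1385 = 79.5785 km/h

79.58 km/h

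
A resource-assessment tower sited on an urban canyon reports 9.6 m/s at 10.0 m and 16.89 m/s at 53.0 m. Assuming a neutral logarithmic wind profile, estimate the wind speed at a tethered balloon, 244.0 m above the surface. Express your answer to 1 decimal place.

Log law: V ∝ ln(z/z₀). From the pair, with r = V₁/V₂ = 0.56838,
ln z₀ = (ln z₁ − r·ln z₂)/(1 − r) = (2.3026 − 0.56838×3.9703)/0.43162 = 0.1064 → z₀ = 1.112 m
V₃ = V₁ · ln(z₃/z₀)/ln(z₁/z₀) = 9.6 × 5.3907/2.1962 = 23.5644 m/s

23.6 m/s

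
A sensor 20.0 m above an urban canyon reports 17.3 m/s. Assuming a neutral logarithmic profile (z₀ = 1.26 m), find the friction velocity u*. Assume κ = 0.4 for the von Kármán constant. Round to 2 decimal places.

Log law: V(z) = (u*/κ) · ln(z/z₀) ⇒ u* = κ · V / ln(z/z₀)
u* = 0.4 × 17.3 / ln(20.0/1.26) = 0.4 × 17.3 / 2.7646
   = 6.9200 / 2.7646 = 2.5031 m/s

u* ≈ 2.50 m/s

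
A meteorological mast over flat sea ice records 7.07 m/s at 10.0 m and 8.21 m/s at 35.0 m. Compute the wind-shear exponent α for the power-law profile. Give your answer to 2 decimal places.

α ≈ 0.12

Power law: V₂/V₁ = (z₂/z₁)^α ⇒ α = ln(V₂/V₁) / ln(z₂/z₁)
α = ln(8.21/7.07) / ln(35.0/10.0) = ln(1.1612) / ln(3.5000)
  = 0.14949 / 1.25276 = 0.11933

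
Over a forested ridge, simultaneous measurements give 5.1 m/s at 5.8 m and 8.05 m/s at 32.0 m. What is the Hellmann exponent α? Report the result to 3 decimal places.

α ≈ 0.267

Power law: V₂/V₁ = (z₂/z₁)^α ⇒ α = ln(V₂/V₁) / ln(z₂/z₁)
α = ln(8.05/5.1) / ln(32.0/5.8) = ln(1.5784) / ln(5.5172)
  = 0.45643 / 1.70788 = 0.26725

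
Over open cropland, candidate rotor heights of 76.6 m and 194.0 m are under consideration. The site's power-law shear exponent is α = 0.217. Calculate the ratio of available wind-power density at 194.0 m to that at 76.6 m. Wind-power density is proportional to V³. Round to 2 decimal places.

1.83

Speed ratio: V_B/V_A = (z_B/z_A)^α = (194.0/76.6)^0.217 = (2.5326)^0.217 = 1.22342
Power-density ratio: P_B/P_A = (V_B/V_A)³ = (1.22342)³ = 1.83116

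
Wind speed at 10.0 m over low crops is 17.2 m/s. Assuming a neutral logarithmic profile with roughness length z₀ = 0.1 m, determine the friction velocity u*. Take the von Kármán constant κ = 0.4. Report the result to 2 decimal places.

u* ≈ 1.49 m/s

Log law: V(z) = (u*/κ) · ln(z/z₀) ⇒ u* = κ · V / ln(z/z₀)
u* = 0.4 × 17.2 / ln(10.0/0.1) = 0.4 × 17.2 / 4.6052
   = 6.8800 / 4.6052 = 1.4940 m/s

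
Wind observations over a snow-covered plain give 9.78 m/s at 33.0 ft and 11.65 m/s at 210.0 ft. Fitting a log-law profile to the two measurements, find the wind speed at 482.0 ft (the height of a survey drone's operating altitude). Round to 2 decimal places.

12.49 m/s

Log law: V ∝ ln(z/z₀). From the pair, with r = V₁/V₂ = 0.83948,
ln z₀ = (ln z₁ − r·ln z₂)/(1 − r) = (3.4965 − 0.83948×5.3471)/0.16052 = -6.1820 → z₀ = 0.002066 ft
V₃ = V₁ · ln(z₃/z₀)/ln(z₁/z₀) = 9.78 × 12.3600/9.6785 = 12.4895 m/s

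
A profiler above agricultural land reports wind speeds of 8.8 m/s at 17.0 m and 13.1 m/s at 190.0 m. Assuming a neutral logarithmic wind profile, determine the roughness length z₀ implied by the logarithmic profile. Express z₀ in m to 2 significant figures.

z₀ ≈ 0.12 m

Log law: V(z) ∝ ln(z/z₀). With r = V₁/V₂ = 8.8/13.1 = 0.67176,
r · ln(z₂/z₀) = ln(z₁/z₀) ⇒ ln z₀ = (ln z₁ − r·ln z₂)/(1 − r)
ln z₀ = (2.83321 − 0.67176×5.24702) / 0.32824 = -2.1067
z₀ = exp(-2.1067) = 0.1216 m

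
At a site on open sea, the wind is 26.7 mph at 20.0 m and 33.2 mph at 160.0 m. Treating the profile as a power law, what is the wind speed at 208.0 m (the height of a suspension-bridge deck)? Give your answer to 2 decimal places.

First find α: α = ln(V₂/V₁)/ln(z₂/z₁) = ln(33.2/26.7)/ln(160.0/20.0) = 0.21789/2.07944 = 0.1048
Extrapolate from 160.0 m to 208.0 m: V₃ = 33.2 × (208.0/160.0)^0.1048 = 33.2 × 1.0279 = 34.1254 mph

34.13 mph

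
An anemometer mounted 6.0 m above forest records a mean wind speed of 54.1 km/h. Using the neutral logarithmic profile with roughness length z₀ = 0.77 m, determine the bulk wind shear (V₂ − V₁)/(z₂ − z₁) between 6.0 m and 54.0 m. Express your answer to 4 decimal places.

Log law: V₂ = V₁ · ln(z₂/z₀)/ln(z₁/z₀) = 54.1 × 4.2503/2.0531 = 111.9971 km/h
ΔV/Δz = (111.9971 − 54.1)/(54.0 − 6.0) = 57.8971/48.0000 = 1.20619 km/h/m

1.2062 km/h/m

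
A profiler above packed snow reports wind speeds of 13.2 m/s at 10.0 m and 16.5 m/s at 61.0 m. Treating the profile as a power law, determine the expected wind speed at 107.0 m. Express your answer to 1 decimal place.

17.7 m/s

First find α: α = ln(V₂/V₁)/ln(z₂/z₁) = ln(16.5/13.2)/ln(61.0/10.0) = 0.22314/1.80829 = 0.1234
Extrapolate from 61.0 m to 107.0 m: V₃ = 16.5 × (107.0/61.0)^0.1234 = 16.5 × 1.0718 = 17.6848 m/s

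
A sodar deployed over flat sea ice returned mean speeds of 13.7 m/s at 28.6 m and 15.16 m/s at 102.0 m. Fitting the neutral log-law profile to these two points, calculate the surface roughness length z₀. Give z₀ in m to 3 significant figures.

Log law: V(z) ∝ ln(z/z₀). With r = V₁/V₂ = 13.7/15.16 = 0.90369,
r · ln(z₂/z₀) = ln(z₁/z₀) ⇒ ln z₀ = (ln z₁ − r·ln z₂)/(1 − r)
ln z₀ = (3.35341 − 0.90369×4.62497) / 0.09631 = -8.5784
z₀ = exp(-8.5784) = 0.0001881 m

z₀ ≈ 0.000188 m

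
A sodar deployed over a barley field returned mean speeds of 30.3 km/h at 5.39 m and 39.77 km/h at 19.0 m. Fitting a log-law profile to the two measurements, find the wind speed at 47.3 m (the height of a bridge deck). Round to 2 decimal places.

Log law: V ∝ ln(z/z₀). From the pair, with r = V₁/V₂ = 0.76188,
ln z₀ = (ln z₁ − r·ln z₂)/(1 − r) = (1.6845 − 0.76188×2.9444)/0.23812 = -2.3466 → z₀ = 0.09570 m
V₃ = V₁ · ln(z₃/z₀)/ln(z₁/z₀) = 30.3 × 6.2031/4.0311 = 46.6256 km/h

46.63 km/h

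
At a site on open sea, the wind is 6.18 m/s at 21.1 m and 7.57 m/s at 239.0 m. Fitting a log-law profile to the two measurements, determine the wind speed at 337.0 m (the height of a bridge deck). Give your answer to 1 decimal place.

7.8 m/s

Log law: V ∝ ln(z/z₀). From the pair, with r = V₁/V₂ = 0.81638,
ln z₀ = (ln z₁ − r·ln z₂)/(1 − r) = (3.0493 − 0.81638×5.4765)/0.18362 = -7.7421 → z₀ = 0.0004341 m
V₃ = V₁ · ln(z₃/z₀)/ln(z₁/z₀) = 6.18 × 13.5622/10.7914 = 7.7668 m/s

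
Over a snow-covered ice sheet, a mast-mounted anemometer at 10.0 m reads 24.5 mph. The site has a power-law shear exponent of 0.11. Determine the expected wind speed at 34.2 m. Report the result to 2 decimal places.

28.05 mph

Power-law profile: V₂ = V₁ · (z₂/z₁)^α
V₂ = 24.5 × (34.2/10.0)^0.11 = 24.5 × (3.4200)^0.11
    = 24.5 × 1.1448 = 28.0485 mph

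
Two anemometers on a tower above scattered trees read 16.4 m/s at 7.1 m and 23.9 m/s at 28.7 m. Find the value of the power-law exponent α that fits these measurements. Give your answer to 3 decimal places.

α ≈ 0.270

Power law: V₂/V₁ = (z₂/z₁)^α ⇒ α = ln(V₂/V₁) / ln(z₂/z₁)
α = ln(23.9/16.4) / ln(28.7/7.1) = ln(1.4573) / ln(4.0423)
  = 0.37660 / 1.39680 = 0.26961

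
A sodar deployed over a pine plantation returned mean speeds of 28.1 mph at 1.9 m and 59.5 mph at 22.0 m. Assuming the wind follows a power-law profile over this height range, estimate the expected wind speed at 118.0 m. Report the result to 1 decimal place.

99.5 mph

First find α: α = ln(V₂/V₁)/ln(z₂/z₁) = ln(59.5/28.1)/ln(22.0/1.9) = 0.75021/2.44919 = 0.3063
Extrapolate from 22.0 m to 118.0 m: V₃ = 59.5 × (118.0/22.0)^0.3063 = 59.5 × 1.6728 = 99.5305 mph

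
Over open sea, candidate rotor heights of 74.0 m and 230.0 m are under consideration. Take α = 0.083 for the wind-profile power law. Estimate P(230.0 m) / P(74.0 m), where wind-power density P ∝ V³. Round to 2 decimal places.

Speed ratio: V_B/V_A = (z_B/z_A)^α = (230.0/74.0)^0.083 = (3.1081)^0.083 = 1.09870
Power-density ratio: P_B/P_A = (V_B/V_A)³ = (1.09870)³ = 1.32627

1.33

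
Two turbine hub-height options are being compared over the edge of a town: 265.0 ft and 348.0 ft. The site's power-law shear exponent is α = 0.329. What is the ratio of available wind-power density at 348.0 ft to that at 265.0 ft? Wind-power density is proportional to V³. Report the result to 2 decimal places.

Speed ratio: V_B/V_A = (z_B/z_A)^α = (348.0/265.0)^0.329 = (1.3132)^0.329 = 1.09378
Power-density ratio: P_B/P_A = (V_B/V_A)³ = (1.09378)³ = 1.30856

1.31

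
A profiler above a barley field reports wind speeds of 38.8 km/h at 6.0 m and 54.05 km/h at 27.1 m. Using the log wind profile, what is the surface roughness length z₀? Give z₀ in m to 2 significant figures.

Log law: V(z) ∝ ln(z/z₀). With r = V₁/V₂ = 38.8/54.05 = 0.71785,
r · ln(z₂/z₀) = ln(z₁/z₀) ⇒ ln z₀ = (ln z₁ − r·ln z₂)/(1 − r)
ln z₀ = (1.79176 − 0.71785×3.29953) / 0.28215 = -2.0444
z₀ = exp(-2.0444) = 0.1295 m

z₀ ≈ 0.13 m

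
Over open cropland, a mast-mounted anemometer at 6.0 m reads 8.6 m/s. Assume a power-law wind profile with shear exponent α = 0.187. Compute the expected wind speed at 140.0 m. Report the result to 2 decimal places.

15.50 m/s

Power-law profile: V₂ = V₁ · (z₂/z₁)^α
V₂ = 8.6 × (140.0/6.0)^0.187 = 8.6 × (23.3333)^0.187
    = 8.6 × 1.8022 = 15.4992 m/s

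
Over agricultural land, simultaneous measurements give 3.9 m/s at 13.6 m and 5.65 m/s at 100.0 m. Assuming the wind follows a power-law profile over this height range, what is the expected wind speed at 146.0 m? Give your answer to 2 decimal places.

First find α: α = ln(V₂/V₁)/ln(z₂/z₁) = ln(5.65/3.9)/ln(100.0/13.6) = 0.37068/1.99510 = 0.1858
Extrapolate from 100.0 m to 146.0 m: V₃ = 5.65 × (146.0/100.0)^0.1858 = 5.65 × 1.0728 = 6.0616 m/s

6.06 m/s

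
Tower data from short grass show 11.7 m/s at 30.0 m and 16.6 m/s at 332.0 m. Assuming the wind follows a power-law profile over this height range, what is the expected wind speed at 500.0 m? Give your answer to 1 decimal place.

First find α: α = ln(V₂/V₁)/ln(z₂/z₁) = ln(16.6/11.7)/ln(332.0/30.0) = 0.34981/2.40394 = 0.1455
Extrapolate from 332.0 m to 500.0 m: V₃ = 16.6 × (500.0/332.0)^0.1455 = 16.6 × 1.0614 = 17.6192 m/s

17.6 m/s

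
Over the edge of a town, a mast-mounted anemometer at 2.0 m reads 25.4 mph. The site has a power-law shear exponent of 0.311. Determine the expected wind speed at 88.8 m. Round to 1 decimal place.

82.6 mph

Power-law profile: V₂ = V₁ · (z₂/z₁)^α
V₂ = 25.4 × (88.8/2.0)^0.311 = 25.4 × (44.4000)^0.311
    = 25.4 × 3.2534 = 82.6361 mph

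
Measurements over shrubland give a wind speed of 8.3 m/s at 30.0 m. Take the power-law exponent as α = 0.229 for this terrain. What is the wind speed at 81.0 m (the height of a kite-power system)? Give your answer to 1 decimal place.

10.4 m/s

Power-law profile: V₂ = V₁ · (z₂/z₁)^α
V₂ = 8.3 × (81.0/30.0)^0.229 = 8.3 × (2.7000)^0.229
    = 8.3 × 1.2554 = 10.4198 m/s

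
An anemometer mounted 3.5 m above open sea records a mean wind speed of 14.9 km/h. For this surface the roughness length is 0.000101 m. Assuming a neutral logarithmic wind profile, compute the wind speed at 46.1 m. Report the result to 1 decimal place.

18.6 km/h

Log law: V(z) ∝ ln(z/z₀), so V₂/V₁ = ln(z₂/z₀) / ln(z₁/z₀).
ln(46.1/0.000101) = 13.0312, ln(3.5/0.000101) = 10.4532
V₂ = 14.9 × 13.0312/10.4532 = 14.9 × 1.2466 = 18.5748 km/h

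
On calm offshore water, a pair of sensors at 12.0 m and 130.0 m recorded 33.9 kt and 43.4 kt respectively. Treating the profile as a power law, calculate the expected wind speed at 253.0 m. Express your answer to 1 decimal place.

46.5 kt

First find α: α = ln(V₂/V₁)/ln(z₂/z₁) = ln(43.4/33.9)/ln(130.0/12.0) = 0.24704/2.38263 = 0.1037
Extrapolate from 130.0 m to 253.0 m: V₃ = 43.4 × (253.0/130.0)^0.1037 = 43.4 × 1.0715 = 46.5022 kt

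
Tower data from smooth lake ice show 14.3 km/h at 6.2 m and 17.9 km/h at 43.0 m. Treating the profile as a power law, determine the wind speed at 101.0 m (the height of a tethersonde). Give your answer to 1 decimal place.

First find α: α = ln(V₂/V₁)/ln(z₂/z₁) = ln(17.9/14.3)/ln(43.0/6.2) = 0.22454/1.93665 = 0.1159
Extrapolate from 43.0 m to 101.0 m: V₃ = 17.9 × (101.0/43.0)^0.1159 = 17.9 × 1.1041 = 19.7629 km/h

19.8 km/h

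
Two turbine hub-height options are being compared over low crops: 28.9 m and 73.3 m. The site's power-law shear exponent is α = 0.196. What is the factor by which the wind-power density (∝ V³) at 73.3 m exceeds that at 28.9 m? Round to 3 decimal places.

Speed ratio: V_B/V_A = (z_B/z_A)^α = (73.3/28.9)^0.196 = (2.5363)^0.196 = 1.20012
Power-density ratio: P_B/P_A = (V_B/V_A)³ = (1.20012)³ = 1.72852

1.729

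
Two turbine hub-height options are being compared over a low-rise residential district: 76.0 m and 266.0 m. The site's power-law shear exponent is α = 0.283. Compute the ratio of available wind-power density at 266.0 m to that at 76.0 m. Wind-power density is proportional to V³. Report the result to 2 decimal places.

2.90

Speed ratio: V_B/V_A = (z_B/z_A)^α = (266.0/76.0)^0.283 = (3.5000)^0.283 = 1.42551
Power-density ratio: P_B/P_A = (V_B/V_A)³ = (1.42551)³ = 2.89677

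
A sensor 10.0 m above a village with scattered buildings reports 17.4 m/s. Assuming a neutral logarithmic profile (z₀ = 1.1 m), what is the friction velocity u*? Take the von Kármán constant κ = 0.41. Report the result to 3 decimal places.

Log law: V(z) = (u*/κ) · ln(z/z₀) ⇒ u* = κ · V / ln(z/z₀)
u* = 0.41 × 17.4 / ln(10.0/1.1) = 0.41 × 17.4 / 2.2073
   = 7.1340 / 2.2073 = 3.2320 m/s

u* ≈ 3.232 m/s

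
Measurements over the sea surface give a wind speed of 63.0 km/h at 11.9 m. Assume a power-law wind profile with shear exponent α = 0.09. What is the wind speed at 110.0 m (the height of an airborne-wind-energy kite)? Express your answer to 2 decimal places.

Power-law profile: V₂ = V₁ · (z₂/z₁)^α
V₂ = 63.0 × (110.0/11.9)^0.09 = 63.0 × (9.2437)^0.09
    = 63.0 × 1.2216 = 76.9603 km/h

76.96 km/h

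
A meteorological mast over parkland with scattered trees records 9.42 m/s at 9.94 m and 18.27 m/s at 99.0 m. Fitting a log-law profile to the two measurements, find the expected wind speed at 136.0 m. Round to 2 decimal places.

19.49 m/s

Log law: V ∝ ln(z/z₀). From the pair, with r = V₁/V₂ = 0.51560,
ln z₀ = (ln z₁ − r·ln z₂)/(1 − r) = (2.2966 − 0.51560×4.5951)/0.48440 = -0.1500 → z₀ = 0.8607 m
V₃ = V₁ · ln(z₃/z₀)/ln(z₁/z₀) = 9.42 × 5.0627/2.4466 = 19.4926 m/s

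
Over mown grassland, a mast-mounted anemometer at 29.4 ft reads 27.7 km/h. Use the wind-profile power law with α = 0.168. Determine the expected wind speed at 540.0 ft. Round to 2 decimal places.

45.17 km/h

Power-law profile: V₂ = V₁ · (z₂/z₁)^α
V₂ = 27.7 × (540.0/29.4)^0.168 = 27.7 × (18.3673)^0.168
    = 27.7 × 1.6306 = 45.1689 km/h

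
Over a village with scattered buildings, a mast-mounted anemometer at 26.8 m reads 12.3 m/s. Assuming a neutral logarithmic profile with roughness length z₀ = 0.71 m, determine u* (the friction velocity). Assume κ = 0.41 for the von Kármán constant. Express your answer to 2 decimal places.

Log law: V(z) = (u*/κ) · ln(z/z₀) ⇒ u* = κ · V / ln(z/z₀)
u* = 0.41 × 12.3 / ln(26.8/0.71) = 0.41 × 12.3 / 3.6309
   = 5.0430 / 3.6309 = 1.3889 m/s

u* ≈ 1.39 m/s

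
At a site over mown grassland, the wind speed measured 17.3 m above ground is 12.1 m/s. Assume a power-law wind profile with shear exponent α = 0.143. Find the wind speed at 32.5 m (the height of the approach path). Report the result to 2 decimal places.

Power-law profile: V₂ = V₁ · (z₂/z₁)^α
V₂ = 12.1 × (32.5/17.3)^0.143 = 12.1 × (1.8786)^0.143
    = 12.1 × 1.0944 = 13.2417 m/s

13.24 m/s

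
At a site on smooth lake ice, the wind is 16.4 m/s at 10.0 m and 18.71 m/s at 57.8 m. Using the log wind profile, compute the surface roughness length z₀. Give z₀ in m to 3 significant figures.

Log law: V(z) ∝ ln(z/z₀). With r = V₁/V₂ = 16.4/18.71 = 0.87654,
r · ln(z₂/z₀) = ln(z₁/z₀) ⇒ ln z₀ = (ln z₁ − r·ln z₂)/(1 − r)
ln z₀ = (2.30259 − 0.87654×4.05699) / 0.12346 = -10.1529
z₀ = exp(-10.1529) = 0.00003896 m

z₀ ≈ 0.0000390 m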